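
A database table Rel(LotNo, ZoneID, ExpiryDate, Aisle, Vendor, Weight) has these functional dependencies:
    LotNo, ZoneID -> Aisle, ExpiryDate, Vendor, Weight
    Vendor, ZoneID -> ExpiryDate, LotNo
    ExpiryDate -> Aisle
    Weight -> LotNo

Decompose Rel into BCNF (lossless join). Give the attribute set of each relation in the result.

Candidate keys of the original relation: {LotNo, ZoneID}, {Vendor, ZoneID}, {Weight, ZoneID}.
In {Aisle, ExpiryDate, LotNo, Vendor, Weight, ZoneID}, {ExpiryDate} is not a superkey ({ExpiryDate}⁺ restricted to this set is {Aisle, ExpiryDate}), so split on ExpiryDate -> Aisle into {Aisle, ExpiryDate} and {ExpiryDate, LotNo, Vendor, Weight, ZoneID}.
{Aisle, ExpiryDate} is in BCNF.
In {ExpiryDate, LotNo, Vendor, Weight, ZoneID}, {Weight} is not a superkey ({Weight}⁺ restricted to this set is {LotNo, Weight}), so split on Weight -> LotNo into {LotNo, Weight} and {ExpiryDate, Vendor, Weight, ZoneID}.
{LotNo, Weight} is in BCNF.
{ExpiryDate, Vendor, Weight, ZoneID} is in BCNF.

{Aisle, ExpiryDate}; {ExpiryDate, Vendor, Weight, ZoneID}; {LotNo, Weight}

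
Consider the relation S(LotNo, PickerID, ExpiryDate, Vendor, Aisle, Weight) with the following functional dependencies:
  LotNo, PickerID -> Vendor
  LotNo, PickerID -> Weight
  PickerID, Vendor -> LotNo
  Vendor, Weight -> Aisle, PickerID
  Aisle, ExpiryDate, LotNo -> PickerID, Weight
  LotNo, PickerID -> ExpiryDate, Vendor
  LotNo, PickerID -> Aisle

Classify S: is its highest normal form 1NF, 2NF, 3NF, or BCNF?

Candidate keys: {Aisle, ExpiryDate, LotNo}, {LotNo, PickerID}, {PickerID, Vendor}, {Vendor, Weight}. Prime attributes: {Aisle, ExpiryDate, LotNo, PickerID, Vendor, Weight}.
Every FD has a superkey on the left, so the relation is in BCNF.

BCNF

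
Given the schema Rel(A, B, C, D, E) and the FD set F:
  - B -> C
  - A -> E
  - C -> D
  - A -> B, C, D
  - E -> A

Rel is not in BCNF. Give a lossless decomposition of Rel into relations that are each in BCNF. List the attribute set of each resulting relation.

Candidate keys of the original relation: {A}, {E}.
Within {A, B, C, D, E}: {B}⁺ ∩ {A, B, C, D, E} = {B, C, D}, not the whole set, so B -> C, D violates BCNF; decompose into {B, C, D} and {A, B, E}.
Within {B, C, D}: {C}⁺ ∩ {B, C, D} = {C, D}, not the whole set, so C -> D violates BCNF; decompose into {C, D} and {B, C}.
{C, D} has no BCNF violation.
{B, C} has no BCNF violation.
{A, B, E} has no BCNF violation.

{A, B, E}; {B, C}; {C, D}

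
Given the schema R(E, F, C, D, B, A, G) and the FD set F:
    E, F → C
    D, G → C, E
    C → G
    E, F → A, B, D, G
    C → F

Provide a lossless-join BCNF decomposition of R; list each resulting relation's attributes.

Candidate keys of the original relation: {C, D}, {C, E}, {D, G}, {E, F}.
In {A, B, C, D, E, F, G}, {C} is not a superkey ({C}⁺ restricted to this set is {C, F, G}), so split on C → F, G into {C, F, G} and {A, B, C, D, E}.
{C, F, G}: every determinant is a superkey — BCNF.
{A, B, C, D, E}: every determinant is a superkey — BCNF.

{A, B, C, D, E}; {C, F, G}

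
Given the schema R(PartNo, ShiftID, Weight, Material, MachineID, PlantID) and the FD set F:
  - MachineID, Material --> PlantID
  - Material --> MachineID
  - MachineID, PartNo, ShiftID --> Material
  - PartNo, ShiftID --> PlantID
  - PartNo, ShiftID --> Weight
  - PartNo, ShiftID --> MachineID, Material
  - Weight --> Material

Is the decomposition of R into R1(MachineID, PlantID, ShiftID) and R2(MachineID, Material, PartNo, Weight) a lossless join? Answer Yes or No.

R1 ∩ R2 = {MachineID}; its closure under F is {MachineID}.
R1 ⊄ {MachineID} and R2 ⊄ {MachineID}, so the split is lossy.

No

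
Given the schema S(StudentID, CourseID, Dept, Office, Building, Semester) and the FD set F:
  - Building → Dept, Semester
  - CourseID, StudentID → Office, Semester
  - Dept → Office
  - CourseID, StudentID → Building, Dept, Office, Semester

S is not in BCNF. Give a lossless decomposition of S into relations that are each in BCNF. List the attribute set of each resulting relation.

{Building, CourseID, StudentID}; {Building, Dept, Semester}; {Dept, Office}

Candidate key of the original relation: {CourseID, StudentID}.
Within {Building, CourseID, Dept, Office, Semester, StudentID}: {Building}⁺ ∩ {Building, CourseID, Dept, Office, Semester, StudentID} = {Building, Dept, Office, Semester}, not the whole set, so Building → Dept, Office, Semester violates BCNF; decompose into {Building, Dept, Office, Semester} and {Building, CourseID, StudentID}.
Within {Building, Dept, Office, Semester}: {Dept}⁺ ∩ {Building, Dept, Office, Semester} = {Dept, Office}, not the whole set, so Dept → Office violates BCNF; decompose into {Dept, Office} and {Building, Dept, Semester}.
{Dept, Office} has no BCNF violation.
{Building, Dept, Semester} has no BCNF violation.
{Building, CourseID, StudentID} has no BCNF violation.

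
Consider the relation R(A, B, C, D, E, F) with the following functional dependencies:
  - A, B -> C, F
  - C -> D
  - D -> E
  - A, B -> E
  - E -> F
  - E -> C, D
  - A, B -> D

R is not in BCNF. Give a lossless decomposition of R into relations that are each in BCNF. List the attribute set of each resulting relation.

{A, B, C}; {C, D, E, F}

Candidate key of the original relation: {A, B}.
{A, B, C, D, E, F}: {C} determines {C, D, E, F} here but is not a superkey — split on C -> D, E, F, giving {C, D, E, F} and {A, B, C}.
{C, D, E, F} is in BCNF.
{A, B, C} is in BCNF.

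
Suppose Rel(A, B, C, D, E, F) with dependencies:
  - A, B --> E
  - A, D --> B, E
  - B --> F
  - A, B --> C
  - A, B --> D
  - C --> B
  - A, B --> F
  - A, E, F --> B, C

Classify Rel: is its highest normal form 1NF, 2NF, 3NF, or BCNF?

3NF

Candidate keys: {A, B}, {A, C}, {A, D}, {A, E, F}. Prime attributes: {A, B, C, D, E, F}.
For B --> F we have {B}⁺ = {B, F}; {B} is not a superkey, so BCNF fails.
Since {F} ⊆ prime attributes and every other non-superkey FD also has a prime right side, the schema is in 3NF.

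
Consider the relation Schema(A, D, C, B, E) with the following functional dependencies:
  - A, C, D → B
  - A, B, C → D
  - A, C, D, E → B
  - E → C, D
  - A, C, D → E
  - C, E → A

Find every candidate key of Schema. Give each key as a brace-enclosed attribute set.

{A, B, C}, {A, C, D}, {E}

{E}⁺ = {A, B, C, D, E}, which is every attribute, so {E} is a candidate key.
{A, B, C}⁺ = {A, B, C, D, E}, which is every attribute, so {A, B, C} is a candidate key.
{A, C, D}⁺ = {A, B, C, D, E}, which is every attribute, so {A, C, D} is a candidate key.
These are minimal and exhaustive — every other superkey contains one of them.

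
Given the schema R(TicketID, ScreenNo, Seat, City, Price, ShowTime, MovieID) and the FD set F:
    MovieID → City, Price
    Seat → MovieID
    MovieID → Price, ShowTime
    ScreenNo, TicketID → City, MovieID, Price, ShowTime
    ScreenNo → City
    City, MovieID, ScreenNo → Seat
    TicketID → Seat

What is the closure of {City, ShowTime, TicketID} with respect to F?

{City, MovieID, Price, Seat, ShowTime, TicketID}

Start with {City, ShowTime, TicketID}.
TicketID → Seat applies; add {Seat} → now {City, Seat, ShowTime, TicketID}.
Seat → MovieID applies; add {MovieID} → now {City, MovieID, Seat, ShowTime, TicketID}.
MovieID → Price, ShowTime applies; add {Price} → now {City, MovieID, Price, Seat, ShowTime, TicketID}.
No further FD applies.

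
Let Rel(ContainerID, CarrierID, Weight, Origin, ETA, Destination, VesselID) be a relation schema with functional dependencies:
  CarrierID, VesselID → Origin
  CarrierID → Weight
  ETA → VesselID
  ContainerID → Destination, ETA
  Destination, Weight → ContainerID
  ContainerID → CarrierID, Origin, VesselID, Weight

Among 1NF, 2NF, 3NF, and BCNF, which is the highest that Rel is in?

2NF

Candidate keys: {CarrierID, Destination}, {ContainerID}, {Destination, Weight}. Prime attributes: {CarrierID, ContainerID, Destination, Weight}.
CarrierID, VesselID → Origin breaks BCNF: {CarrierID, VesselID}⁺ = {CarrierID, Origin, VesselID, Weight}, so {CarrierID, VesselID} is not a superkey.
CarrierID, VesselID → Origin determines the non-prime attribute {Origin} from a non-superkey — 3NF is violated.
Checking every proper subset of each key, none determines a non-prime attribute — 2NF is satisfied.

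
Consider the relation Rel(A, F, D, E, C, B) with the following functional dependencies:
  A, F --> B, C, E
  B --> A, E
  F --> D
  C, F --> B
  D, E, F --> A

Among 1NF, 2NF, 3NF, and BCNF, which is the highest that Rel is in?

Candidate keys: {A, F}, {B, F}, {C, F}, {E, F}. Prime attributes: {A, B, C, E, F}.
B --> A, E breaks BCNF: {B}⁺ = {A, B, E}, so {B} is not a superkey.
F --> D determines the non-prime attribute {D} from a non-superkey — 3NF is violated.
Since {F} ⊂ {A, F} and {F}⁺ ⊇ {D} with {D} non-prime, there is a partial dependency; 2NF fails.

1NF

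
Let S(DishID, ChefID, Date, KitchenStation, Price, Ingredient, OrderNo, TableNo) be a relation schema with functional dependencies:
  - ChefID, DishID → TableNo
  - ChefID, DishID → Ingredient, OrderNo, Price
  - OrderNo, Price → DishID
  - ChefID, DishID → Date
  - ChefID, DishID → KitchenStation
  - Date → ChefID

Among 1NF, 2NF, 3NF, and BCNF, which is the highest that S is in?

Candidate keys: {ChefID, DishID}, {ChefID, OrderNo, Price}, {Date, DishID}, {Date, OrderNo, Price}. Prime attributes: {ChefID, Date, DishID, OrderNo, Price}.
OrderNo, Price → DishID: {OrderNo, Price}⁺ = {DishID, OrderNo, Price}, which is not all of the attributes, so the left side is not a superkey — BCNF is violated.
But every attribute on its right side ({DishID}) is prime, and the same holds for every other non-superkey FD, so 3NF still holds.

3NF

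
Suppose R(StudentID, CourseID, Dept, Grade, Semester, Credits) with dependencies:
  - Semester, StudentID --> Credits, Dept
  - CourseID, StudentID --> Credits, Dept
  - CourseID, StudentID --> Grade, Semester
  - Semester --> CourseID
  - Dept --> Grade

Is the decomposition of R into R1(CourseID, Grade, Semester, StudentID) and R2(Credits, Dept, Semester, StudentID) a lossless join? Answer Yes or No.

Yes

Common attributes: {Semester, StudentID}; their closure is {CourseID, Credits, Dept, Grade, Semester, StudentID}.
Since R1 ⊆ {CourseID, Credits, Dept, Grade, Semester, StudentID}, the intersection is a superkey of R1; the decomposition is lossless.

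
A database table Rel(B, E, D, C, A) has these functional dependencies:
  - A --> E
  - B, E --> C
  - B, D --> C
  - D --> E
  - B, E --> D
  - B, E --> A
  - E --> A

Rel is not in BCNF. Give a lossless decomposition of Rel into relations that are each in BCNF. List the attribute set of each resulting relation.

{A, D}; {A, E}; {B, C, D}

Candidate keys of the original relation: {A, B}, {B, D}, {B, E}.
{A, B, C, D, E}: {A} determines {A, E} here but is not a superkey — split on A --> E, giving {A, E} and {A, B, C, D}.
{A, E} is in BCNF.
{A, B, C, D}: {D} determines {A, D} here but is not a superkey — split on D --> A, giving {A, D} and {B, C, D}.
{A, D} is in BCNF.
{B, C, D} is in BCNF.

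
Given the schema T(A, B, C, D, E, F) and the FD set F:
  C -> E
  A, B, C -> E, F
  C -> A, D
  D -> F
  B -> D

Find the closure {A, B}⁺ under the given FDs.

Start with {A, B}.
B -> D applies; add {D} → now {A, B, D}.
D -> F applies; add {F} → now {A, B, D, F}.
No further FD applies.

{A, B, D, F}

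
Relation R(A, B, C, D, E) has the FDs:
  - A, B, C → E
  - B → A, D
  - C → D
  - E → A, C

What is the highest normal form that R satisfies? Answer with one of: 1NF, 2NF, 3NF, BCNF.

1NF

Candidate keys: {B, C}, {B, E}. Prime attributes: {B, C, E}.
For B → A, D we have {B}⁺ = {A, B, D}; {B} is not a superkey, so BCNF fails.
Because {A, D} are non-prime and the left side of B → A, D is not a superkey, the relation is not in 3NF.
Since {B} ⊂ {B, C} and {B}⁺ ⊇ {A, D} with {A, D} non-prime, there is a partial dependency; 2NF fails.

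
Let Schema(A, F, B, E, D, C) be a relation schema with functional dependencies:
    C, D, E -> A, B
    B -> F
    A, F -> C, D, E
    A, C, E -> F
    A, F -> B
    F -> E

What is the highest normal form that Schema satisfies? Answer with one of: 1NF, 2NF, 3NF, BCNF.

3NF

Candidate keys: {A, B}, {A, C, E}, {A, F}, {B, C, D}, {C, D, E}, {C, D, F}. Prime attributes: {A, B, C, D, E, F}.
B -> F breaks BCNF: {B}⁺ = {B, E, F}, so {B} is not a superkey.
Its right-hand attributes {F} are all prime, as are those of every other non-superkey FD — the relation is in 3NF.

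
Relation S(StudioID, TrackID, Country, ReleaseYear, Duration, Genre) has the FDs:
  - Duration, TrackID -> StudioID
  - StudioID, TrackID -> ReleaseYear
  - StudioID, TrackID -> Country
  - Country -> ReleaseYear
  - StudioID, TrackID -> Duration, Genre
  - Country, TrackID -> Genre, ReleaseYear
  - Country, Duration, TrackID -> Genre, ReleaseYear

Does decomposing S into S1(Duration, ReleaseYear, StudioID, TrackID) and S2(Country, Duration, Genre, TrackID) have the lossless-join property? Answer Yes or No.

Common attributes: {Duration, TrackID}; their closure is {Country, Duration, Genre, ReleaseYear, StudioID, TrackID}.
Since S1 ⊆ {Country, Duration, Genre, ReleaseYear, StudioID, TrackID}, the intersection is a superkey of S1; the decomposition is lossless.

Yes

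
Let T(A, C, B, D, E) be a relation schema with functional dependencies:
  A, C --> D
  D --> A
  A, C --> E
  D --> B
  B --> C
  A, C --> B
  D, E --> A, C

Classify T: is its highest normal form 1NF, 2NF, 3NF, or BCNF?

3NF

Candidate keys: {A, B}, {A, C}, {D}. Prime attributes: {A, B, C, D}.
B --> C breaks BCNF: {B}⁺ = {B, C}, so {B} is not a superkey.
Since {C} ⊆ prime attributes and every other non-superkey FD also has a prime right side, the schema is in 3NF.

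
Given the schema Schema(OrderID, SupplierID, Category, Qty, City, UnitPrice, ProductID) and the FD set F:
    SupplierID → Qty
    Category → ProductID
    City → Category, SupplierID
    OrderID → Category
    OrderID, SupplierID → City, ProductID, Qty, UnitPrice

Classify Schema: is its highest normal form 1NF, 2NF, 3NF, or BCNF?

Candidate keys: {City, OrderID}, {OrderID, SupplierID}. Prime attributes: {City, OrderID, SupplierID}.
SupplierID → Qty breaks BCNF: {SupplierID}⁺ = {Qty, SupplierID}, so {SupplierID} is not a superkey.
Because {Qty} is non-prime and the left side of SupplierID → Qty is not a superkey, the relation is not in 3NF.
Since {City} ⊂ {City, OrderID} and {City}⁺ ⊇ {Category, ProductID, Qty} with {Category, ProductID, Qty} non-prime, there is a partial dependency; 2NF fails.

1NF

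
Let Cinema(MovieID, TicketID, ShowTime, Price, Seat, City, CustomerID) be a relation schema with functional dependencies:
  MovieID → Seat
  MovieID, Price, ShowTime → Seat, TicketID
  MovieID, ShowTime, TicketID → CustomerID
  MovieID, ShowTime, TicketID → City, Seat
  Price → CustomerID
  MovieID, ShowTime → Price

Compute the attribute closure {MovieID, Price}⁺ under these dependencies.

Start with {MovieID, Price}.
MovieID → Seat applies; add {Seat} → now {MovieID, Price, Seat}.
Price → CustomerID applies; add {CustomerID} → now {CustomerID, MovieID, Price, Seat}.
No further FD applies.

{CustomerID, MovieID, Price, Seat}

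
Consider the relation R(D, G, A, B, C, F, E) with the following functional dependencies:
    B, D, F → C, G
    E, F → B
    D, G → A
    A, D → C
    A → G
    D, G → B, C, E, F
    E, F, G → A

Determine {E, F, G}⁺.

Start with {E, F, G}.
E, F → B applies; add {B} → now {B, E, F, G}.
E, F, G → A applies; add {A} → now {A, B, E, F, G}.
No further FD applies.

{A, B, E, F, G}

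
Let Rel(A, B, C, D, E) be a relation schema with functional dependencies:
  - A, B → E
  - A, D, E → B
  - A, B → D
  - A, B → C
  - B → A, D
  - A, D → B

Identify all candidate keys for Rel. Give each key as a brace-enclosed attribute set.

{A, D}, {B}

{B}⁺ = {A, B, C, D, E}, which is every attribute, so {B} is a candidate key.
{A, D}⁺ = {A, B, C, D, E}, which is every attribute, so {A, D} is a candidate key.
No proper subset of any of these is a key, and no other minimal superkey exists.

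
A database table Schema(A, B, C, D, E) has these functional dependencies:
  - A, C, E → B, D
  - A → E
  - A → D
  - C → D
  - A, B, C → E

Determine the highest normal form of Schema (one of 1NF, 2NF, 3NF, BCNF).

1NF

Candidate key: {A, C}. Prime attributes: {A, C}.
A → E: {A}⁺ = {A, D, E}, which is not all of the attributes, so the left side is not a superkey — BCNF is violated.
A → E determines the non-prime attribute {E} from a non-superkey — 3NF is violated.
The proper key subset {A} of {A, C} determines non-prime {D, E}, so the relation is not even in 2NF.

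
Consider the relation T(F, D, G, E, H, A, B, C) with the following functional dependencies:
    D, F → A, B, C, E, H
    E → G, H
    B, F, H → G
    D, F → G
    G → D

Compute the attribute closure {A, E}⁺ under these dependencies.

Start with {A, E}.
E → G, H applies; add {G, H} → now {A, E, G, H}.
G → D applies; add {D} → now {A, D, E, G, H}.
No further FD applies.

{A, D, E, G, H}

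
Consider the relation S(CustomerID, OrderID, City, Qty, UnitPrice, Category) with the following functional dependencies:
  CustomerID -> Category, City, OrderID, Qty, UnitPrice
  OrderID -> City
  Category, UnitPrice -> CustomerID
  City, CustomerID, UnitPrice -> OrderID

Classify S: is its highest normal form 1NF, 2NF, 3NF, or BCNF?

Candidate keys: {Category, UnitPrice}, {CustomerID}. Prime attributes: {Category, CustomerID, UnitPrice}.
OrderID -> City breaks BCNF: {OrderID}⁺ = {City, OrderID}, so {OrderID} is not a superkey.
OrderID -> City has non-prime {City} on the right and a non-superkey on the left, so 3NF fails.
No proper subset of a key has a non-prime attribute in its closure, so there is no partial dependency; 2NF holds.

2NF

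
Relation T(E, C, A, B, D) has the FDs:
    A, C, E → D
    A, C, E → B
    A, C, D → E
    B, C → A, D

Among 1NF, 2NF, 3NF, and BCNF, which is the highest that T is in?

Candidate keys: {A, C, D}, {A, C, E}, {B, C}. Prime attributes: {A, B, C, D, E}.
Every FD has a superkey on the left, so the relation is in BCNF.

BCNF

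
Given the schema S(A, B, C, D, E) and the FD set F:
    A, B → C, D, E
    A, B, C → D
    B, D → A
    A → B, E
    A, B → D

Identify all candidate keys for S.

{A}⁺ = {A, B, C, D, E}, which is every attribute, so {A} is a candidate key.
{B, D}⁺ = {A, B, C, D, E}, which is every attribute, so {B, D} is a candidate key.
No proper subset of any of these is a key, and no other minimal superkey exists.

{A}, {B, D}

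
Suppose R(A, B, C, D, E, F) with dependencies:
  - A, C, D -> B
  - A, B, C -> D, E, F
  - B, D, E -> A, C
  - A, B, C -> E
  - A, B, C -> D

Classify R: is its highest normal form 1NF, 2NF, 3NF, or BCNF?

BCNF

Candidate keys: {A, B, C}, {A, C, D}, {B, D, E}. Prime attributes: {A, B, C, D, E}.
Every FD has a superkey on the left, so the relation is in BCNF.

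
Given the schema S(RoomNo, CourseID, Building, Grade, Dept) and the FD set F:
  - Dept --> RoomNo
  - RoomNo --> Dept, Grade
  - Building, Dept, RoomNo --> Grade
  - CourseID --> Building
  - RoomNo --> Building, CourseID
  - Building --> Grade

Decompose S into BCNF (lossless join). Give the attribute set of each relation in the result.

Candidate keys of the original relation: {Dept}, {RoomNo}.
Within {Building, CourseID, Dept, Grade, RoomNo}: {CourseID}⁺ ∩ {Building, CourseID, Dept, Grade, RoomNo} = {Building, CourseID, Grade}, not the whole set, so CourseID --> Building, Grade violates BCNF; decompose into {Building, CourseID, Grade} and {CourseID, Dept, RoomNo}.
Within {Building, CourseID, Grade}: {Building}⁺ ∩ {Building, CourseID, Grade} = {Building, Grade}, not the whole set, so Building --> Grade violates BCNF; decompose into {Building, Grade} and {Building, CourseID}.
{Building, Grade} has no BCNF violation.
{Building, CourseID} has no BCNF violation.
{CourseID, Dept, RoomNo} has no BCNF violation.

{Building, CourseID}; {Building, Grade}; {CourseID, Dept, RoomNo}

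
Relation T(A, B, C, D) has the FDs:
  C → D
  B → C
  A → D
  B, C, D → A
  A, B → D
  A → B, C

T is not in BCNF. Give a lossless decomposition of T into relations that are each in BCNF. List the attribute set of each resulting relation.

{A, B, C}; {C, D}

Candidate keys of the original relation: {A}, {B}.
Within {A, B, C, D}: {C}⁺ ∩ {A, B, C, D} = {C, D}, not the whole set, so C → D violates BCNF; decompose into {C, D} and {A, B, C}.
{C, D}: every determinant is a superkey — BCNF.
{A, B, C}: every determinant is a superkey — BCNF.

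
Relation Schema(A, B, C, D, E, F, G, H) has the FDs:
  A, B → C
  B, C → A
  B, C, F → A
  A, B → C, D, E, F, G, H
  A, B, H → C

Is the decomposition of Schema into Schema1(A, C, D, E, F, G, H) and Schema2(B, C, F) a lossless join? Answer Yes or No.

Schema1 ∩ Schema2 = {C, F}; its closure under F is {C, F}.
The closure covers neither Schema1 nor Schema2 entirely; the join is not lossless.

No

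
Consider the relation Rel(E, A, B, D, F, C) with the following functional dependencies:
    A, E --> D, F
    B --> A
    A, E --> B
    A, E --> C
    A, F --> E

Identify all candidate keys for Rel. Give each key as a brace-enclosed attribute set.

{A, E}, {A, F}, {B, E}, {B, F}

{A, E} is a candidate key since {A, E}⁺ = {A, B, C, D, E, F} covers every attribute.
{A, F} is a candidate key since {A, F}⁺ = {A, B, C, D, E, F} covers every attribute.
{B, E} is a candidate key since {B, E}⁺ = {A, B, C, D, E, F} covers every attribute.
{B, F} is a candidate key since {B, F}⁺ = {A, B, C, D, E, F} covers every attribute.
These are minimal and exhaustive — every other superkey contains one of them.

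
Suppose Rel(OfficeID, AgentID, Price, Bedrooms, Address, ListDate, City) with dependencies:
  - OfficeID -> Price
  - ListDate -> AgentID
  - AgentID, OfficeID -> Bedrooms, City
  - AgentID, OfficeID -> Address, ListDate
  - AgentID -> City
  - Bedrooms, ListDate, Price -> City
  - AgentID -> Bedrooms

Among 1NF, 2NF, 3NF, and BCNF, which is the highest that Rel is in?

1NF

Candidate keys: {AgentID, OfficeID}, {ListDate, OfficeID}. Prime attributes: {AgentID, ListDate, OfficeID}.
For OfficeID -> Price we have {OfficeID}⁺ = {OfficeID, Price}; {OfficeID} is not a superkey, so BCNF fails.
Because {Price} is non-prime and the left side of OfficeID -> Price is not a superkey, the relation is not in 3NF.
Since {AgentID} ⊂ {AgentID, OfficeID} and {AgentID}⁺ ⊇ {Bedrooms, City} with {Bedrooms, City} non-prime, there is a partial dependency; 2NF fails.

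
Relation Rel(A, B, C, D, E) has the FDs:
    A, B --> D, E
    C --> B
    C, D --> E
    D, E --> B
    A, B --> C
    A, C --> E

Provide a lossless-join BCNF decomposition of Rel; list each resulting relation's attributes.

Candidate keys of the original relation: {A, B}, {A, C}, {A, D, E}.
{A, B, C, D, E}: {C} determines {B, C} here but is not a superkey — split on C --> B, giving {B, C} and {A, C, D, E}.
{B, C} is in BCNF.
{A, C, D, E}: {C, D} determines {C, D, E} here but is not a superkey — split on C, D --> E, giving {C, D, E} and {A, C, D}.
{C, D, E} is in BCNF.
{A, C, D} is in BCNF.

{A, C, D}; {B, C}; {C, D, E}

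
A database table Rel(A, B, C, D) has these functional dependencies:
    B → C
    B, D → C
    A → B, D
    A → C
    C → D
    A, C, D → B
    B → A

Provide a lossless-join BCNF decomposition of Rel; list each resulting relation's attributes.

Candidate keys of the original relation: {A}, {B}.
In {A, B, C, D}, {C} is not a superkey ({C}⁺ restricted to this set is {C, D}), so split on C → D into {C, D} and {A, B, C}.
{C, D}: every determinant is a superkey — BCNF.
{A, B, C}: every determinant is a superkey — BCNF.

{A, B, C}; {C, D}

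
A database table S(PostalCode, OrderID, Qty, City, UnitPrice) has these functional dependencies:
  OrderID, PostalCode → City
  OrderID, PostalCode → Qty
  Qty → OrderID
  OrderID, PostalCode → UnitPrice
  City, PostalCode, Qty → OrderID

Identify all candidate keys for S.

{OrderID, PostalCode}, {PostalCode, Qty}

{PostalCode} never appears on the right of any FD, so every key must include it.
{OrderID, PostalCode} is a candidate key since {OrderID, PostalCode}⁺ = {City, OrderID, PostalCode, Qty, UnitPrice} covers every attribute.
{PostalCode, Qty} is a candidate key since {PostalCode, Qty}⁺ = {City, OrderID, PostalCode, Qty, UnitPrice} covers every attribute.
Any other superkey properly contains one of these, so there are no further candidate keys.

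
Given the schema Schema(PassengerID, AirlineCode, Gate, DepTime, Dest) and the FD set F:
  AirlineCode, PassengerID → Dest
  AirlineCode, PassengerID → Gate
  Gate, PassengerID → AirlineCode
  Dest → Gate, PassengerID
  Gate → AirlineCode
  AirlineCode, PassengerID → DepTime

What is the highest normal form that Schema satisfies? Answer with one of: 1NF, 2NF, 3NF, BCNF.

3NF

Candidate keys: {AirlineCode, PassengerID}, {Dest}, {Gate, PassengerID}. Prime attributes: {AirlineCode, Dest, Gate, PassengerID}.
For Gate → AirlineCode we have {Gate}⁺ = {AirlineCode, Gate}; {Gate} is not a superkey, so BCNF fails.
But every attribute on its right side ({AirlineCode}) is prime, and the same holds for every other non-superkey FD, so 3NF still holds.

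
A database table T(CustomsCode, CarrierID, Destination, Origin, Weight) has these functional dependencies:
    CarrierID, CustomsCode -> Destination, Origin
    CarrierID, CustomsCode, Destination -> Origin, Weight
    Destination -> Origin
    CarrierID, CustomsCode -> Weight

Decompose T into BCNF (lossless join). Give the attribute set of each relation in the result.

{CarrierID, CustomsCode, Destination, Weight}; {Destination, Origin}

Candidate key of the original relation: {CarrierID, CustomsCode}.
In {CarrierID, CustomsCode, Destination, Origin, Weight}, {Destination} is not a superkey ({Destination}⁺ restricted to this set is {Destination, Origin}), so split on Destination -> Origin into {Destination, Origin} and {CarrierID, CustomsCode, Destination, Weight}.
{Destination, Origin} has no BCNF violation.
{CarrierID, CustomsCode, Destination, Weight} has no BCNF violation.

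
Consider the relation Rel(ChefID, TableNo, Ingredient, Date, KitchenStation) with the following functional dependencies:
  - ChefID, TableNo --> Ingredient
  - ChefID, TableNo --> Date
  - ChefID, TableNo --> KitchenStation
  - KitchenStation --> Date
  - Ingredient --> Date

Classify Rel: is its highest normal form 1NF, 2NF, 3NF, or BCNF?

2NF

Candidate key: {ChefID, TableNo}. Prime attributes: {ChefID, TableNo}.
KitchenStation --> Date breaks BCNF: {KitchenStation}⁺ = {Date, KitchenStation}, so {KitchenStation} is not a superkey.
KitchenStation --> Date determines the non-prime attribute {Date} from a non-superkey — 3NF is violated.
No proper subset of a key has a non-prime attribute in its closure, so there is no partial dependency; 2NF holds.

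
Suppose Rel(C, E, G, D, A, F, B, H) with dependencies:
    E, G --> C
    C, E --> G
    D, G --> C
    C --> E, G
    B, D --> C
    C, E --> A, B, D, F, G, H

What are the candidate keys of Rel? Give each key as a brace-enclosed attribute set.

{C} is a candidate key since {C}⁺ = {A, B, C, D, E, F, G, H} covers every attribute.
{B, D} is a candidate key since {B, D}⁺ = {A, B, C, D, E, F, G, H} covers every attribute.
{D, G} is a candidate key since {D, G}⁺ = {A, B, C, D, E, F, G, H} covers every attribute.
{E, G} is a candidate key since {E, G}⁺ = {A, B, C, D, E, F, G, H} covers every attribute.
No proper subset of any of these is a key, and no other minimal superkey exists.

{B, D}, {C}, {D, G}, {E, G}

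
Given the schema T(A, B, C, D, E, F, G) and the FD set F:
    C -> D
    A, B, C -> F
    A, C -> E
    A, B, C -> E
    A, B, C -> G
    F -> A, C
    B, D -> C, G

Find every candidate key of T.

{B} never appears on the right of any FD, so every key must include it.
{B, F} is a candidate key since {B, F}⁺ = {A, B, C, D, E, F, G} covers every attribute.
{A, B, C} is a candidate key since {A, B, C}⁺ = {A, B, C, D, E, F, G} covers every attribute.
{A, B, D} is a candidate key since {A, B, D}⁺ = {A, B, C, D, E, F, G} covers every attribute.
No proper subset of any of these is a key, and no other minimal superkey exists.

{A, B, C}, {A, B, D}, {B, F}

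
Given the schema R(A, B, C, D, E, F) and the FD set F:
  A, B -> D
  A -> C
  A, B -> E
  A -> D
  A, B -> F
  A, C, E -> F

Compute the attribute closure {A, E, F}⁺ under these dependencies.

{A, C, D, E, F}

Start with {A, E, F}.
A -> C applies; add {C} → now {A, C, E, F}.
A -> D applies; add {D} → now {A, C, D, E, F}.
No further FD applies.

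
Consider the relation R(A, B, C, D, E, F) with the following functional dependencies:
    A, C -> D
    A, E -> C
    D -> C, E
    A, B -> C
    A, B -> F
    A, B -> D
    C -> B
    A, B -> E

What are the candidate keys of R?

{A, B}, {A, C}, {A, D}, {A, E}

No FD produces {A}, so it must be in every candidate key.
{A, B}⁺ = {A, B, C, D, E, F}, which is every attribute, so {A, B} is a candidate key.
{A, C}⁺ = {A, B, C, D, E, F}, which is every attribute, so {A, C} is a candidate key.
{A, D}⁺ = {A, B, C, D, E, F}, which is every attribute, so {A, D} is a candidate key.
{A, E}⁺ = {A, B, C, D, E, F}, which is every attribute, so {A, E} is a candidate key.
Any other superkey properly contains one of these, so there are no further candidate keys.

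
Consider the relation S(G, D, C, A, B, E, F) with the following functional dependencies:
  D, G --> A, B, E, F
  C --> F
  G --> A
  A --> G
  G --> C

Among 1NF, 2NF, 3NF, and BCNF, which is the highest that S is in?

1NF

Candidate keys: {A, D}, {D, G}. Prime attributes: {A, D, G}.
C --> F: {C}⁺ = {C, F}, which is not all of the attributes, so the left side is not a superkey — BCNF is violated.
Because {F} is non-prime and the left side of C --> F is not a superkey, the relation is not in 3NF.
The proper key subset {A} of {A, D} determines non-prime {C, F}, so the relation is not even in 2NF.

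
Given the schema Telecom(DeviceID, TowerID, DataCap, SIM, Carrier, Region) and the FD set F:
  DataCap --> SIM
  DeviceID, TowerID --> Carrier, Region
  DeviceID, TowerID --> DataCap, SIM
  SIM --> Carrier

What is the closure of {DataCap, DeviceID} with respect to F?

{Carrier, DataCap, DeviceID, SIM}

Start with {DataCap, DeviceID}.
DataCap --> SIM applies; add {SIM} → now {DataCap, DeviceID, SIM}.
SIM --> Carrier applies; add {Carrier} → now {Carrier, DataCap, DeviceID, SIM}.
No further FD applies.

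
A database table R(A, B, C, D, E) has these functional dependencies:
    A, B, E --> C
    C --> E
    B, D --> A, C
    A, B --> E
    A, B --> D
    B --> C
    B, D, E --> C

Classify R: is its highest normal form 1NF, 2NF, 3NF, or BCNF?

1NF

Candidate keys: {A, B}, {B, D}. Prime attributes: {A, B, D}.
For C --> E we have {C}⁺ = {C, E}; {C} is not a superkey, so BCNF fails.
Because {E} is non-prime and the left side of C --> E is not a superkey, the relation is not in 3NF.
Since {B} ⊂ {A, B} and {B}⁺ ⊇ {C, E} with {C, E} non-prime, there is a partial dependency; 2NF fails.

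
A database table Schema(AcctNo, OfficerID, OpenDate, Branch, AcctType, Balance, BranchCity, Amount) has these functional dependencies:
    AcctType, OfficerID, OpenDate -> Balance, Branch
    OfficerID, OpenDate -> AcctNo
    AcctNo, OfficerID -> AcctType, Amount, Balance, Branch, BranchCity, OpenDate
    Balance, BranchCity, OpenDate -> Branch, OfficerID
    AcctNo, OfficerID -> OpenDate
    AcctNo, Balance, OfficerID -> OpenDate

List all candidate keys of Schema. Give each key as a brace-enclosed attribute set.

{AcctNo, OfficerID} is a candidate key since {AcctNo, OfficerID}⁺ = {AcctNo, AcctType, Amount, Balance, Branch, BranchCity, OfficerID, OpenDate} covers every attribute.
{OfficerID, OpenDate} is a candidate key since {OfficerID, OpenDate}⁺ = {AcctNo, AcctType, Amount, Balance, Branch, BranchCity, OfficerID, OpenDate} covers every attribute.
{Balance, BranchCity, OpenDate} is a candidate key since {Balance, BranchCity, OpenDate}⁺ = {AcctNo, AcctType, Amount, Balance, Branch, BranchCity, OfficerID, OpenDate} covers every attribute.
These are minimal and exhaustive — every other superkey contains one of them.

{AcctNo, OfficerID}, {Balance, BranchCity, OpenDate}, {OfficerID, OpenDate}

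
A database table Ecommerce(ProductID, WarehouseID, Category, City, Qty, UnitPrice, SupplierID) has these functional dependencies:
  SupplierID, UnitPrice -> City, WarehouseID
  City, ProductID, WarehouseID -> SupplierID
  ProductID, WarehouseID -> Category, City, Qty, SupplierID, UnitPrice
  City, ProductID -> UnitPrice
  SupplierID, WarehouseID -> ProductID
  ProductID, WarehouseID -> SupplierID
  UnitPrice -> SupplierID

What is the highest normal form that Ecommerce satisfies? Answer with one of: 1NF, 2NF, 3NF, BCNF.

Candidate keys: {City, ProductID}, {ProductID, WarehouseID}, {SupplierID, WarehouseID}, {UnitPrice}. Prime attributes: {City, ProductID, SupplierID, UnitPrice, WarehouseID}.
The left-hand side of every FD is a superkey, so BCNF is satisfied.

BCNF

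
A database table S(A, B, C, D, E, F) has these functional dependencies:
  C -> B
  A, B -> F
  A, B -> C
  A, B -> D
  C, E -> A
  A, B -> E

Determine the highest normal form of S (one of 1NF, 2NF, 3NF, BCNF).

3NF

Candidate keys: {A, B}, {A, C}, {C, E}. Prime attributes: {A, B, C, E}.
For C -> B we have {C}⁺ = {B, C}; {C} is not a superkey, so BCNF fails.
Since {B} ⊆ prime attributes and every other non-superkey FD also has a prime right side, the schema is in 3NF.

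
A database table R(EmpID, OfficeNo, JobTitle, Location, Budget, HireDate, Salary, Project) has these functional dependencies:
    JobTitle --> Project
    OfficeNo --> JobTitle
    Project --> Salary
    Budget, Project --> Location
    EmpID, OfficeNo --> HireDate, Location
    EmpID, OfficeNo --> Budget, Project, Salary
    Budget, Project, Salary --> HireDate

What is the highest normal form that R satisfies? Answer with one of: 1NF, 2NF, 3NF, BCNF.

1NF

Candidate key: {EmpID, OfficeNo}. Prime attributes: {EmpID, OfficeNo}.
JobTitle --> Project breaks BCNF: {JobTitle}⁺ = {JobTitle, Project, Salary}, so {JobTitle} is not a superkey.
Because {Project} is non-prime and the left side of JobTitle --> Project is not a superkey, the relation is not in 3NF.
The proper key subset {OfficeNo} of {EmpID, OfficeNo} determines non-prime {JobTitle, Project, Salary}, so the relation is not even in 2NF.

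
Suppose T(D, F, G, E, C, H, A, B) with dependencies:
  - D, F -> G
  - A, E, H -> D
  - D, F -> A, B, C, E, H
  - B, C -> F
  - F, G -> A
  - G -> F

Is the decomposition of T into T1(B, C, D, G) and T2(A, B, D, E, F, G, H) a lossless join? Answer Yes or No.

Yes

Common attributes: {B, D, G}; their closure is {A, B, C, D, E, F, G, H}.
This includes all of T1, so the common attributes are a superkey of T1 — the join is lossless.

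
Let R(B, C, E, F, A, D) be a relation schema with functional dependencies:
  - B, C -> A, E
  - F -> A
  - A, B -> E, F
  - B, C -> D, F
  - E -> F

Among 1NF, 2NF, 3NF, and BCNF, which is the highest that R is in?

Candidate key: {B, C}. Prime attributes: {B, C}.
F -> A: {F}⁺ = {A, F}, which is not all of the attributes, so the left side is not a superkey — BCNF is violated.
Because {A} is non-prime and the left side of F -> A is not a superkey, the relation is not in 3NF.
No proper subset of a key has a non-prime attribute in its closure, so there is no partial dependency; 2NF holds.

2NF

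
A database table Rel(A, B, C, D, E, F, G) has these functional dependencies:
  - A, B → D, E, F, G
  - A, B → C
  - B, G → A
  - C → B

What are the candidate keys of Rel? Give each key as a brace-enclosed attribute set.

{A, B}, {A, C}, {B, G}, {C, G}

{A, B} is a candidate key since {A, B}⁺ = {A, B, C, D, E, F, G} covers every attribute.
{A, C} is a candidate key since {A, C}⁺ = {A, B, C, D, E, F, G} covers every attribute.
{B, G} is a candidate key since {B, G}⁺ = {A, B, C, D, E, F, G} covers every attribute.
{C, G} is a candidate key since {C, G}⁺ = {A, B, C, D, E, F, G} covers every attribute.
These are minimal and exhaustive — every other superkey contains one of them.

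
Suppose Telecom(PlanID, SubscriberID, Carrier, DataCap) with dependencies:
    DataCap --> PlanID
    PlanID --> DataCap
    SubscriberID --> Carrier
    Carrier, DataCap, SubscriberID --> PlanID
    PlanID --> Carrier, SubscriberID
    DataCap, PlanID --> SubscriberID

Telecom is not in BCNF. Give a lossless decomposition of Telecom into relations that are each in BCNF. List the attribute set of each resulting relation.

Candidate keys of the original relation: {DataCap}, {PlanID}.
{Carrier, DataCap, PlanID, SubscriberID}: {SubscriberID} determines {Carrier, SubscriberID} here but is not a superkey — split on SubscriberID --> Carrier, giving {Carrier, SubscriberID} and {DataCap, PlanID, SubscriberID}.
{Carrier, SubscriberID} has no BCNF violation.
{DataCap, PlanID, SubscriberID} has no BCNF violation.

{Carrier, SubscriberID}; {DataCap, PlanID, SubscriberID}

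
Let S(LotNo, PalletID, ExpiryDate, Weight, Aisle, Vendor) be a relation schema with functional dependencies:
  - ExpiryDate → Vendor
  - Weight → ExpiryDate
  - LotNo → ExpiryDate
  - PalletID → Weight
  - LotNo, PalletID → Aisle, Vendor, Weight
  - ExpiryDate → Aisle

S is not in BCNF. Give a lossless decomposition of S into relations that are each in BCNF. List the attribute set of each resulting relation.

{Aisle, ExpiryDate, Vendor}; {ExpiryDate, Weight}; {LotNo, PalletID}; {PalletID, Weight}

Candidate key of the original relation: {LotNo, PalletID}.
In {Aisle, ExpiryDate, LotNo, PalletID, Vendor, Weight}, {ExpiryDate} is not a superkey ({ExpiryDate}⁺ restricted to this set is {Aisle, ExpiryDate, Vendor}), so split on ExpiryDate → Aisle, Vendor into {Aisle, ExpiryDate, Vendor} and {ExpiryDate, LotNo, PalletID, Weight}.
{Aisle, ExpiryDate, Vendor}: every determinant is a superkey — BCNF.
In {ExpiryDate, LotNo, PalletID, Weight}, {Weight} is not a superkey ({Weight}⁺ restricted to this set is {ExpiryDate, Weight}), so split on Weight → ExpiryDate into {ExpiryDate, Weight} and {LotNo, PalletID, Weight}.
{ExpiryDate, Weight}: every determinant is a superkey — BCNF.
In {LotNo, PalletID, Weight}, {PalletID} is not a superkey ({PalletID}⁺ restricted to this set is {PalletID, Weight}), so split on PalletID → Weight into {PalletID, Weight} and {LotNo, PalletID}.
{PalletID, Weight}: every determinant is a superkey — BCNF.
{LotNo, PalletID}: every determinant is a superkey — BCNF.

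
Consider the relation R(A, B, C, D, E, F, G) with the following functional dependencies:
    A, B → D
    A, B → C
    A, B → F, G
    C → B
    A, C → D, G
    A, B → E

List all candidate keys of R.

{A, B}, {A, C}

No FD produces {A}, so it must be in every candidate key.
{A, B} is a candidate key since {A, B}⁺ = {A, B, C, D, E, F, G} covers every attribute.
{A, C} is a candidate key since {A, C}⁺ = {A, B, C, D, E, F, G} covers every attribute.
These are minimal and exhaustive — every other superkey contains one of them.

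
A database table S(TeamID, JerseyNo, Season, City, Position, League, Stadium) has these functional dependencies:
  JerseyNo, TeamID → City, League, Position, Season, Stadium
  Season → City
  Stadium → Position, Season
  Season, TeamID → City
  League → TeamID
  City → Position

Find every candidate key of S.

{JerseyNo, League}, {JerseyNo, TeamID}

No FD produces {JerseyNo}, so it must be in every candidate key.
{JerseyNo, League}⁺ = {City, JerseyNo, League, Position, Season, Stadium, TeamID} — all of the relation — so {JerseyNo, League} is a candidate key.
{JerseyNo, TeamID}⁺ = {City, JerseyNo, League, Position, Season, Stadium, TeamID} — all of the relation — so {JerseyNo, TeamID} is a candidate key.
These are minimal and exhaustive — every other superkey contains one of them.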